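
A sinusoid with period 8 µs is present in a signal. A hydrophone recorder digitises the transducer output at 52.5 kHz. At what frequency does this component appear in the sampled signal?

20 kHz

T = 8 µs → f = 1/T = 125 kHz.
125 kHz mod fs = 20 kHz.
20 kHz ≤ fs/2 = 26.25 kHz, appears at 20 kHz.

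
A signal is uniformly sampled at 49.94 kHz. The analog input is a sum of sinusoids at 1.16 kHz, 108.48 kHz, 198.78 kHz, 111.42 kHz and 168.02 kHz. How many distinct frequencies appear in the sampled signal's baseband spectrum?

fs/2 = 24.97 kHz.
1.16 kHz ≤ fs/2 = 24.97 kHz, passes unchanged.
108.48 kHz mod fs = 8.6 kHz.
8.6 kHz ≤ fs/2 = 24.97 kHz, appears at 8.6 kHz.
198.78 kHz mod fs = 48.96 kHz.
48.96 kHz > fs/2 = 24.97 kHz, folds to fs − 48.96 kHz = 0.98 kHz.
111.42 kHz mod fs = 11.54 kHz.
11.54 kHz ≤ fs/2 = 24.97 kHz, appears at 11.54 kHz.
168.02 kHz mod fs = 18.2 kHz.
18.2 kHz ≤ fs/2 = 24.97 kHz, appears at 18.2 kHz.
Distinct values: {0.98 kHz, 1.16 kHz, 8.6 kHz, 11.54 kHz, 18.2 kHz} → 5.

5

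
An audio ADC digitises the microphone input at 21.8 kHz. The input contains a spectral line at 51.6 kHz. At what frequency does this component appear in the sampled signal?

51.6 kHz mod fs = 8 kHz.
8 kHz ≤ fs/2 = 10.9 kHz, appears at 8 kHz.

8 kHz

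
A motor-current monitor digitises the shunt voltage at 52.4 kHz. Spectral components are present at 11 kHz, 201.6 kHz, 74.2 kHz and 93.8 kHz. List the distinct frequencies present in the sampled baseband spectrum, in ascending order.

8 kHz, 11 kHz, 21.8 kHz

fs/2 = 26.2 kHz.
11 kHz ≤ fs/2 = 26.2 kHz, passes unchanged.
201.6 kHz mod fs = 44.4 kHz.
44.4 kHz > fs/2 = 26.2 kHz, folds to fs − 44.4 kHz = 8 kHz.
74.2 kHz mod fs = 21.8 kHz.
21.8 kHz ≤ fs/2 = 26.2 kHz, appears at 21.8 kHz.
93.8 kHz mod fs = 41.4 kHz.
41.4 kHz > fs/2 = 26.2 kHz, folds to fs − 41.4 kHz = 11 kHz.
Distinct values: {8 kHz, 11 kHz, 21.8 kHz}.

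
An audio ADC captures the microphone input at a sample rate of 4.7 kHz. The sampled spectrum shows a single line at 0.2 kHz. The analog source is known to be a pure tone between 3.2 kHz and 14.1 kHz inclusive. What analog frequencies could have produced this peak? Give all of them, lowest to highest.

4.5 kHz, 4.9 kHz, 9.2 kHz, 9.6 kHz, 13.9 kHz

Frequencies that alias to 0.2 kHz are k·fs ± 0.2 kHz for integer k ≥ 0.
k=0: 0.2 kHz.
k=1: 4.5 kHz, 4.9 kHz.
k=2: 9.2 kHz, 9.6 kHz.
k=3: 13.9 kHz, 14.3 kHz.
k=4: 18.6 kHz, 19 kHz.
Within [3.2 kHz, 14.1 kHz]: 4.5 kHz, 4.9 kHz, 9.2 kHz, 9.6 kHz, 13.9 kHz.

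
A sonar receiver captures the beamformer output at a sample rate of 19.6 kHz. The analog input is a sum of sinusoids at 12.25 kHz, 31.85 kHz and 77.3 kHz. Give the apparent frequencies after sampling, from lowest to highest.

1.1 kHz, 7.35 kHz

fs/2 = 9.8 kHz.
12.25 kHz > fs/2 = 9.8 kHz, folds to fs − 12.25 kHz = 7.35 kHz.
31.85 kHz mod fs = 12.25 kHz.
12.25 kHz > fs/2 = 9.8 kHz, folds to fs − 12.25 kHz = 7.35 kHz.
77.3 kHz mod fs = 18.5 kHz.
18.5 kHz > fs/2 = 9.8 kHz, folds to fs − 18.5 kHz = 1.1 kHz.
Distinct values: {1.1 kHz, 7.35 kHz}.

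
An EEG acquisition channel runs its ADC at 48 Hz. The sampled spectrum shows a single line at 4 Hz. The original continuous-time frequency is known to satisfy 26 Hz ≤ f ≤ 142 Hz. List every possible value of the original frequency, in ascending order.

Frequencies that alias to 4 Hz are k·fs ± 4 Hz for integer k ≥ 0.
k=0: 4 Hz.
k=1: 44 Hz, 52 Hz.
k=2: 92 Hz, 100 Hz.
k=3: 140 Hz, 148 Hz.
k=4: 188 Hz, 196 Hz.
Within [26 Hz, 142 Hz]: 44 Hz, 52 Hz, 92 Hz, 100 Hz, 140 Hz.

44 Hz, 52 Hz, 92 Hz, 100 Hz, 140 Hz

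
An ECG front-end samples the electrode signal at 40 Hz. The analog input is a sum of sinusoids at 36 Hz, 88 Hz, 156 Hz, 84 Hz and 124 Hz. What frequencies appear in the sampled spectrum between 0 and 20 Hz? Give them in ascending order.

4 Hz, 8 Hz

fs/2 = 20 Hz.
36 Hz > fs/2 = 20 Hz, folds to fs − 36 Hz = 4 Hz.
88 Hz mod fs = 8 Hz.
8 Hz ≤ fs/2 = 20 Hz, appears at 8 Hz.
156 Hz mod fs = 36 Hz.
36 Hz > fs/2 = 20 Hz, folds to fs − 36 Hz = 4 Hz.
84 Hz mod fs = 4 Hz.
4 Hz ≤ fs/2 = 20 Hz, appears at 4 Hz.
124 Hz mod fs = 4 Hz.
4 Hz ≤ fs/2 = 20 Hz, appears at 4 Hz.
Distinct values: {4 Hz, 8 Hz}.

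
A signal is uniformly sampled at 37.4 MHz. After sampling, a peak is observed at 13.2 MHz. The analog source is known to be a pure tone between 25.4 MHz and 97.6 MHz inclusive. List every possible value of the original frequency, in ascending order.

Frequencies that alias to 13.2 MHz are k·fs ± 13.2 MHz for integer k ≥ 0.
k=0: 13.2 MHz.
k=1: 24.2 MHz, 50.6 MHz.
k=2: 61.6 MHz, 88 MHz.
k=3: 99 MHz, 125.4 MHz.
Within [25.4 MHz, 97.6 MHz]: 50.6 MHz, 61.6 MHz, 88 MHz.

50.6 MHz, 61.6 MHz, 88 MHz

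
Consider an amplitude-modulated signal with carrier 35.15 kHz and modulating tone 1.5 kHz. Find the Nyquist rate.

73.3 kHz

AM sidebands sit at fc ± fm = 33.65 kHz and 36.65 kHz.
Highest-frequency component: 36.65 kHz.
Nyquist rate = 2 × 36.65 kHz = 73.3 kHz.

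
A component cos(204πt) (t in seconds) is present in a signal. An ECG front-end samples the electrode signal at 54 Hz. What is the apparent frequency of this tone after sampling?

6 Hz

ω = 204π rad/s → f = ω/(2π) = 102 Hz.
102 Hz mod fs = 48 Hz.
48 Hz > fs/2 = 27 Hz, folds to fs − 48 Hz = 6 Hz.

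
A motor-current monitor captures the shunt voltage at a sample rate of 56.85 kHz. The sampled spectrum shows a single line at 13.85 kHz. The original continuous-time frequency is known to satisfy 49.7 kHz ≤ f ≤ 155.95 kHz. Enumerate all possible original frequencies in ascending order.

70.7 kHz, 99.85 kHz, 127.55 kHz

Frequencies that alias to 13.85 kHz are k·fs ± 13.85 kHz for integer k ≥ 0.
k=0: 13.85 kHz.
k=1: 43 kHz, 70.7 kHz.
k=2: 99.85 kHz, 127.55 kHz.
k=3: 156.7 kHz, 184.4 kHz.
Within [49.7 kHz, 155.95 kHz]: 70.7 kHz, 99.85 kHz, 127.55 kHz.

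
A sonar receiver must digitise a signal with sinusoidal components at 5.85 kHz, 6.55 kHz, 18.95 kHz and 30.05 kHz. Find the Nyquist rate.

Highest-frequency component: 30.05 kHz.
Nyquist rate = 2 × 30.05 kHz = 60.1 kHz.

60.1 kHz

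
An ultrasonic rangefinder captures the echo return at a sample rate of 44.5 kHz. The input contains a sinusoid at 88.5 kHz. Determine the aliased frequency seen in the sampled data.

0.5 kHz

88.5 kHz mod fs = 44 kHz.
44 kHz > fs/2 = 22.25 kHz, folds to fs − 44 kHz = 0.5 kHz.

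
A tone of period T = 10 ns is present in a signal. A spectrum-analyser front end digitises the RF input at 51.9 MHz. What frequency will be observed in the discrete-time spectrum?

T = 10 ns → f = 1/T = 100 MHz.
100 MHz mod fs = 48.1 MHz.
48.1 MHz > fs/2 = 25.95 MHz, folds to fs − 48.1 MHz = 3.8 MHz.

3.8 MHz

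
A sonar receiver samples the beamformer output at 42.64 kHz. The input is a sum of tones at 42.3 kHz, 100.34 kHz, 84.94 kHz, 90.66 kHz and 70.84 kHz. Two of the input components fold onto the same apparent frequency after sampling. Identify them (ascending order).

42.3 kHz, 84.94 kHz

fs/2 = 21.32 kHz.
42.3 kHz > fs/2 = 21.32 kHz, folds to fs − 42.3 kHz = 0.34 kHz.
100.34 kHz mod fs = 15.06 kHz.
15.06 kHz ≤ fs/2 = 21.32 kHz, appears at 15.06 kHz.
84.94 kHz mod fs = 42.3 kHz.
42.3 kHz > fs/2 = 21.32 kHz, folds to fs − 42.3 kHz = 0.34 kHz.
90.66 kHz mod fs = 5.38 kHz.
5.38 kHz ≤ fs/2 = 21.32 kHz, appears at 5.38 kHz.
70.84 kHz mod fs = 28.2 kHz.
28.2 kHz > fs/2 = 21.32 kHz, folds to fs − 28.2 kHz = 14.44 kHz.
42.3 kHz and 84.94 kHz both map to 0.34 kHz.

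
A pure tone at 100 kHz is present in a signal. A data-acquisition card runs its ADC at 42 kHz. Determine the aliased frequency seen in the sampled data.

100 kHz mod fs = 16 kHz.
16 kHz ≤ fs/2 = 21 kHz, appears at 16 kHz.

16 kHz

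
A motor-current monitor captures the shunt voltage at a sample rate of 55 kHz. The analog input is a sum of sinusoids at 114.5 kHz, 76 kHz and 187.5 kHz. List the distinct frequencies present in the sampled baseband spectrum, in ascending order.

4.5 kHz, 21 kHz, 22.5 kHz

fs/2 = 27.5 kHz.
114.5 kHz mod fs = 4.5 kHz.
4.5 kHz ≤ fs/2 = 27.5 kHz, appears at 4.5 kHz.
76 kHz mod fs = 21 kHz.
21 kHz ≤ fs/2 = 27.5 kHz, appears at 21 kHz.
187.5 kHz mod fs = 22.5 kHz.
22.5 kHz ≤ fs/2 = 27.5 kHz, appears at 22.5 kHz.
Distinct values: {4.5 kHz, 21 kHz, 22.5 kHz}.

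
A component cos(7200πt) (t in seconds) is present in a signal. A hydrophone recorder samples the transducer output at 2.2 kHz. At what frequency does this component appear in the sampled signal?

0.8 kHz

ω = 7200π rad/s → f = ω/(2π) = 3600 Hz = 3.6 kHz.
3.6 kHz mod fs = 1.4 kHz.
1.4 kHz > fs/2 = 1.1 kHz, folds to fs − 1.4 kHz = 0.8 kHz.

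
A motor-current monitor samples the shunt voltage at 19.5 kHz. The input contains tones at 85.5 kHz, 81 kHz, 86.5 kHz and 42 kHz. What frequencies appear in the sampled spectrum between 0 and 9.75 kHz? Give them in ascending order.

fs/2 = 9.75 kHz.
85.5 kHz mod fs = 7.5 kHz.
7.5 kHz ≤ fs/2 = 9.75 kHz, appears at 7.5 kHz.
81 kHz mod fs = 3 kHz.
3 kHz ≤ fs/2 = 9.75 kHz, appears at 3 kHz.
86.5 kHz mod fs = 8.5 kHz.
8.5 kHz ≤ fs/2 = 9.75 kHz, appears at 8.5 kHz.
42 kHz mod fs = 3 kHz.
3 kHz ≤ fs/2 = 9.75 kHz, appears at 3 kHz.
Distinct values: {3 kHz, 7.5 kHz, 8.5 kHz}.

3 kHz, 7.5 kHz, 8.5 kHz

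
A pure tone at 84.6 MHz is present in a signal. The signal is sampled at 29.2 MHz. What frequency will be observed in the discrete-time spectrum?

3 MHz

84.6 MHz mod fs = 26.2 MHz.
26.2 MHz > fs/2 = 14.6 MHz, folds to fs − 26.2 MHz = 3 MHz.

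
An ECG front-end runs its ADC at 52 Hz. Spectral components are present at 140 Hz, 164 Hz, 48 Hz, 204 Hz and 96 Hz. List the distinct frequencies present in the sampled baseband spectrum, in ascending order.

4 Hz, 8 Hz, 16 Hz

fs/2 = 26 Hz.
140 Hz mod fs = 36 Hz.
36 Hz > fs/2 = 26 Hz, folds to fs − 36 Hz = 16 Hz.
164 Hz mod fs = 8 Hz.
8 Hz ≤ fs/2 = 26 Hz, appears at 8 Hz.
48 Hz > fs/2 = 26 Hz, folds to fs − 48 Hz = 4 Hz.
204 Hz mod fs = 48 Hz.
48 Hz > fs/2 = 26 Hz, folds to fs − 48 Hz = 4 Hz.
96 Hz mod fs = 44 Hz.
44 Hz > fs/2 = 26 Hz, folds to fs − 44 Hz = 8 Hz.
Distinct values: {4 Hz, 8 Hz, 16 Hz}.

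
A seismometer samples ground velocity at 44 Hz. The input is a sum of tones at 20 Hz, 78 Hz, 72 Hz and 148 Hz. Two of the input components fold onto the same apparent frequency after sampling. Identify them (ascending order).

fs/2 = 22 Hz.
20 Hz ≤ fs/2 = 22 Hz, passes unchanged.
78 Hz mod fs = 34 Hz.
34 Hz > fs/2 = 22 Hz, folds to fs − 34 Hz = 10 Hz.
72 Hz mod fs = 28 Hz.
28 Hz > fs/2 = 22 Hz, folds to fs − 28 Hz = 16 Hz.
148 Hz mod fs = 16 Hz.
16 Hz ≤ fs/2 = 22 Hz, appears at 16 Hz.
72 Hz and 148 Hz both map to 16 Hz.

72 Hz, 148 Hz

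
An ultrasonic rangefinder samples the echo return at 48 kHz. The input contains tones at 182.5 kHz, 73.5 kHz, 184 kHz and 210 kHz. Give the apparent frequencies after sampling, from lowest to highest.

fs/2 = 24 kHz.
182.5 kHz mod fs = 38.5 kHz.
38.5 kHz > fs/2 = 24 kHz, folds to fs − 38.5 kHz = 9.5 kHz.
73.5 kHz mod fs = 25.5 kHz.
25.5 kHz > fs/2 = 24 kHz, folds to fs − 25.5 kHz = 22.5 kHz.
184 kHz mod fs = 40 kHz.
40 kHz > fs/2 = 24 kHz, folds to fs − 40 kHz = 8 kHz.
210 kHz mod fs = 18 kHz.
18 kHz ≤ fs/2 = 24 kHz, appears at 18 kHz.
Distinct values: {8 kHz, 9.5 kHz, 18 kHz, 22.5 kHz}.

8 kHz, 9.5 kHz, 18 kHz, 22.5 kHz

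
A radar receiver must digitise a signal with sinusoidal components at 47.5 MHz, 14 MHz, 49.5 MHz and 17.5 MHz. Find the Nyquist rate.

99 MHz

Highest-frequency component: 49.5 MHz.
Nyquist rate = 2 × 49.5 MHz = 99 MHz.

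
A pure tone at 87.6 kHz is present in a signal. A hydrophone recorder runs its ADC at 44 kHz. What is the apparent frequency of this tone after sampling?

87.6 kHz mod fs = 43.6 kHz.
43.6 kHz > fs/2 = 22 kHz, folds to fs − 43.6 kHz = 0.4 kHz.

0.4 kHz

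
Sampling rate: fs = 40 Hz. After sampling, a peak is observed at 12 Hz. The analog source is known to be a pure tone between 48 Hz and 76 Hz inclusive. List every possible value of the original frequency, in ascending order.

Frequencies that alias to 12 Hz are k·fs ± 12 Hz for integer k ≥ 0.
k=0: 12 Hz.
k=1: 28 Hz, 52 Hz.
k=2: 68 Hz, 92 Hz.
k=3: 108 Hz, 132 Hz.
Within [48 Hz, 76 Hz]: 52 Hz, 68 Hz.

52 Hz, 68 Hz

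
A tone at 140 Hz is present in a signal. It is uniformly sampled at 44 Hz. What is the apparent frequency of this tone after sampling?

8 Hz

140 Hz mod fs = 8 Hz.
8 Hz ≤ fs/2 = 22 Hz, appears at 8 Hz.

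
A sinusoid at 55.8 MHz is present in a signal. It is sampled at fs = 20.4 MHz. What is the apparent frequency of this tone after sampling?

5.4 MHz

55.8 MHz mod fs = 15 MHz.
15 MHz > fs/2 = 10.2 MHz, folds to fs − 15 MHz = 5.4 MHz.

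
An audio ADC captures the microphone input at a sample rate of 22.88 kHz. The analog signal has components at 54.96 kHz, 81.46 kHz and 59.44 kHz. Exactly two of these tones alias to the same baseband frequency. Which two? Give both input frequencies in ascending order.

54.96 kHz, 59.44 kHz

fs/2 = 11.44 kHz.
54.96 kHz mod fs = 9.2 kHz.
9.2 kHz ≤ fs/2 = 11.44 kHz, appears at 9.2 kHz.
81.46 kHz mod fs = 12.82 kHz.
12.82 kHz > fs/2 = 11.44 kHz, folds to fs − 12.82 kHz = 10.06 kHz.
59.44 kHz mod fs = 13.68 kHz.
13.68 kHz > fs/2 = 11.44 kHz, folds to fs − 13.68 kHz = 9.2 kHz.
54.96 kHz and 59.44 kHz both map to 9.2 kHz.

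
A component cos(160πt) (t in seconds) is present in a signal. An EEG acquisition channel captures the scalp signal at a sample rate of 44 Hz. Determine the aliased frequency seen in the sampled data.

ω = 160π rad/s → f = ω/(2π) = 80 Hz.
80 Hz mod fs = 36 Hz.
36 Hz > fs/2 = 22 Hz, folds to fs − 36 Hz = 8 Hz.

8 Hz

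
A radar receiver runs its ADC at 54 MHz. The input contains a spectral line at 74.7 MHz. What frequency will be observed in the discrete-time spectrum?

74.7 MHz mod fs = 20.7 MHz.
20.7 MHz ≤ fs/2 = 27 MHz, appears at 20.7 MHz.

20.7 MHz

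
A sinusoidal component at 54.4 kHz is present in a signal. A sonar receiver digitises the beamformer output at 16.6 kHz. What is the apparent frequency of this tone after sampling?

4.6 kHz

54.4 kHz mod fs = 4.6 kHz.
4.6 kHz ≤ fs/2 = 8.3 kHz, appears at 4.6 kHz.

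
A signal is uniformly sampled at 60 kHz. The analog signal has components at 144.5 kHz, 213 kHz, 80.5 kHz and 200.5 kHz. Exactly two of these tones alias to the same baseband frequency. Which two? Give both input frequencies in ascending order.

80.5 kHz, 200.5 kHz

fs/2 = 30 kHz.
144.5 kHz mod fs = 24.5 kHz.
24.5 kHz ≤ fs/2 = 30 kHz, appears at 24.5 kHz.
213 kHz mod fs = 33 kHz.
33 kHz > fs/2 = 30 kHz, folds to fs − 33 kHz = 27 kHz.
80.5 kHz mod fs = 20.5 kHz.
20.5 kHz ≤ fs/2 = 30 kHz, appears at 20.5 kHz.
200.5 kHz mod fs = 20.5 kHz.
20.5 kHz ≤ fs/2 = 30 kHz, appears at 20.5 kHz.
80.5 kHz and 200.5 kHz both map to 20.5 kHz.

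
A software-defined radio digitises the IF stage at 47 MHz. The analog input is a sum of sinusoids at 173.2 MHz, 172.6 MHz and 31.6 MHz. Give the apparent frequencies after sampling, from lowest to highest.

fs/2 = 23.5 MHz.
173.2 MHz mod fs = 32.2 MHz.
32.2 MHz > fs/2 = 23.5 MHz, folds to fs − 32.2 MHz = 14.8 MHz.
172.6 MHz mod fs = 31.6 MHz.
31.6 MHz > fs/2 = 23.5 MHz, folds to fs − 31.6 MHz = 15.4 MHz.
31.6 MHz > fs/2 = 23.5 MHz, folds to fs − 31.6 MHz = 15.4 MHz.
Distinct values: {14.8 MHz, 15.4 MHz}.

14.8 MHz, 15.4 MHz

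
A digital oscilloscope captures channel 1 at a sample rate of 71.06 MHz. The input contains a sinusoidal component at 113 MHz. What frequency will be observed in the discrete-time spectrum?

29.12 MHz

113 MHz mod fs = 41.94 MHz.
41.94 MHz > fs/2 = 35.53 MHz, folds to fs − 41.94 MHz = 29.12 MHz.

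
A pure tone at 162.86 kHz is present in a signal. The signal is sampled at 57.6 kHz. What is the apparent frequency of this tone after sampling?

162.86 kHz mod fs = 47.66 kHz.
47.66 kHz > fs/2 = 28.8 kHz, folds to fs − 47.66 kHz = 9.94 kHz.

9.94 kHz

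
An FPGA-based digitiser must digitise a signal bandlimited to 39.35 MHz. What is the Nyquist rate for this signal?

Nyquist rate = 2 × 39.35 MHz = 78.7 MHz.

78.7 MHz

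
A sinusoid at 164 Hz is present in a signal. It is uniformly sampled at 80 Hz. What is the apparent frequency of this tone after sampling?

4 Hz

164 Hz mod fs = 4 Hz.
4 Hz ≤ fs/2 = 40 Hz, appears at 4 Hz.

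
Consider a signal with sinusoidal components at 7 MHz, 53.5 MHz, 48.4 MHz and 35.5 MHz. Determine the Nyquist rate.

Highest-frequency component: 53.5 MHz.
Nyquist rate = 2 × 53.5 MHz = 107 MHz.

107 MHz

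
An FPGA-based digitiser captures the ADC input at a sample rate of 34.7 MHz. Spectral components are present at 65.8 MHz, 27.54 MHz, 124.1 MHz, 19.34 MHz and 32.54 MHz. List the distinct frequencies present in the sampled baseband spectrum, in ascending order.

2.16 MHz, 3.6 MHz, 7.16 MHz, 14.7 MHz, 15.36 MHz

fs/2 = 17.35 MHz.
65.8 MHz mod fs = 31.1 MHz.
31.1 MHz > fs/2 = 17.35 MHz, folds to fs − 31.1 MHz = 3.6 MHz.
27.54 MHz > fs/2 = 17.35 MHz, folds to fs − 27.54 MHz = 7.16 MHz.
124.1 MHz mod fs = 20 MHz.
20 MHz > fs/2 = 17.35 MHz, folds to fs − 20 MHz = 14.7 MHz.
19.34 MHz > fs/2 = 17.35 MHz, folds to fs − 19.34 MHz = 15.36 MHz.
32.54 MHz > fs/2 = 17.35 MHz, folds to fs − 32.54 MHz = 2.16 MHz.
Distinct values: {2.16 MHz, 3.6 MHz, 7.16 MHz, 14.7 MHz, 15.36 MHz}.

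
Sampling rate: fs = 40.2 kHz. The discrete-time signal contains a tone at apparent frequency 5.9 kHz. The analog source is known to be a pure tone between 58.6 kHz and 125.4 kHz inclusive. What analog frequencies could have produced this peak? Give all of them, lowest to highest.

74.5 kHz, 86.3 kHz, 114.7 kHz

Frequencies that alias to 5.9 kHz are k·fs ± 5.9 kHz for integer k ≥ 0.
k=0: 5.9 kHz.
k=1: 34.3 kHz, 46.1 kHz.
k=2: 74.5 kHz, 86.3 kHz.
k=3: 114.7 kHz, 126.5 kHz.
k=4: 154.9 kHz, 166.7 kHz.
Within [58.6 kHz, 125.4 kHz]: 74.5 kHz, 86.3 kHz, 114.7 kHz.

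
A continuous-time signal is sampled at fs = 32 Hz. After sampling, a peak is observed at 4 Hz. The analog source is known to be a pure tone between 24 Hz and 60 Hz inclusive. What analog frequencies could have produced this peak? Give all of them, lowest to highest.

28 Hz, 36 Hz, 60 Hz

Frequencies that alias to 4 Hz are k·fs ± 4 Hz for integer k ≥ 0.
k=0: 4 Hz.
k=1: 28 Hz, 36 Hz.
k=2: 60 Hz, 68 Hz.
k=3: 92 Hz, 100 Hz.
Within [24 Hz, 60 Hz]: 28 Hz, 36 Hz, 60 Hz.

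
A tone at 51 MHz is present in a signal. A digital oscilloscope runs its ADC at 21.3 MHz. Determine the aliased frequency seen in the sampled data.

51 MHz mod fs = 8.4 MHz.
8.4 MHz ≤ fs/2 = 10.65 MHz, appears at 8.4 MHz.

8.4 MHz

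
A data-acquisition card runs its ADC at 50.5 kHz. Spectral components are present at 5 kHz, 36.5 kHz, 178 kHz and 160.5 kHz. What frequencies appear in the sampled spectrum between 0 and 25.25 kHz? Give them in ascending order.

fs/2 = 25.25 kHz.
5 kHz ≤ fs/2 = 25.25 kHz, passes unchanged.
36.5 kHz > fs/2 = 25.25 kHz, folds to fs − 36.5 kHz = 14 kHz.
178 kHz mod fs = 26.5 kHz.
26.5 kHz > fs/2 = 25.25 kHz, folds to fs − 26.5 kHz = 24 kHz.
160.5 kHz mod fs = 9 kHz.
9 kHz ≤ fs/2 = 25.25 kHz, appears at 9 kHz.
Distinct values: {5 kHz, 9 kHz, 14 kHz, 24 kHz}.

5 kHz, 9 kHz, 14 kHz, 24 kHz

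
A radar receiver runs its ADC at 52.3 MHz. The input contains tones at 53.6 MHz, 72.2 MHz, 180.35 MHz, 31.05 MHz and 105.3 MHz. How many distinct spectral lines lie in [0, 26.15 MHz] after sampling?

5

fs/2 = 26.15 MHz.
53.6 MHz mod fs = 1.3 MHz.
1.3 MHz ≤ fs/2 = 26.15 MHz, appears at 1.3 MHz.
72.2 MHz mod fs = 19.9 MHz.
19.9 MHz ≤ fs/2 = 26.15 MHz, appears at 19.9 MHz.
180.35 MHz mod fs = 23.45 MHz.
23.45 MHz ≤ fs/2 = 26.15 MHz, appears at 23.45 MHz.
31.05 MHz > fs/2 = 26.15 MHz, folds to fs − 31.05 MHz = 21.25 MHz.
105.3 MHz mod fs = 0.7 MHz.
0.7 MHz ≤ fs/2 = 26.15 MHz, appears at 0.7 MHz.
Distinct values: {0.7 MHz, 1.3 MHz, 19.9 MHz, 21.25 MHz, 23.45 MHz} → 5.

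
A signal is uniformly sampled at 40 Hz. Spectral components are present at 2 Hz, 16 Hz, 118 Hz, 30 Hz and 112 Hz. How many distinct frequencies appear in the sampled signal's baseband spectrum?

4

fs/2 = 20 Hz.
2 Hz ≤ fs/2 = 20 Hz, passes unchanged.
16 Hz ≤ fs/2 = 20 Hz, passes unchanged.
118 Hz mod fs = 38 Hz.
38 Hz > fs/2 = 20 Hz, folds to fs − 38 Hz = 2 Hz.
30 Hz > fs/2 = 20 Hz, folds to fs − 30 Hz = 10 Hz.
112 Hz mod fs = 32 Hz.
32 Hz > fs/2 = 20 Hz, folds to fs − 32 Hz = 8 Hz.
Distinct values: {2 Hz, 8 Hz, 10 Hz, 16 Hz} → 4.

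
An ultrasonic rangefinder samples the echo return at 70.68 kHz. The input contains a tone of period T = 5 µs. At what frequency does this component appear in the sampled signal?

12.04 kHz

T = 5 µs → f = 1/T = 200 kHz.
200 kHz mod fs = 58.64 kHz.
58.64 kHz > fs/2 = 35.34 kHz, folds to fs − 58.64 kHz = 12.04 kHz.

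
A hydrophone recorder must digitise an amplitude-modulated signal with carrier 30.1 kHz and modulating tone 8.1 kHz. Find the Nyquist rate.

76.4 kHz

AM sidebands sit at fc ± fm = 22 kHz and 38.2 kHz.
Highest-frequency component: 38.2 kHz.
Nyquist rate = 2 × 38.2 kHz = 76.4 kHz.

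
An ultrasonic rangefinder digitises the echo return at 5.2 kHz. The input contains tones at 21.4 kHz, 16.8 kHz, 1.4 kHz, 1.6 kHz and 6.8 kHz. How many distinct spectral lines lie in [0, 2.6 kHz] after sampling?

fs/2 = 2.6 kHz.
21.4 kHz mod fs = 0.6 kHz.
0.6 kHz ≤ fs/2 = 2.6 kHz, appears at 0.6 kHz.
16.8 kHz mod fs = 1.2 kHz.
1.2 kHz ≤ fs/2 = 2.6 kHz, appears at 1.2 kHz.
1.4 kHz ≤ fs/2 = 2.6 kHz, passes unchanged.
1.6 kHz ≤ fs/2 = 2.6 kHz, passes unchanged.
6.8 kHz mod fs = 1.6 kHz.
1.6 kHz ≤ fs/2 = 2.6 kHz, appears at 1.6 kHz.
Distinct values: {0.6 kHz, 1.2 kHz, 1.4 kHz, 1.6 kHz} → 4.

4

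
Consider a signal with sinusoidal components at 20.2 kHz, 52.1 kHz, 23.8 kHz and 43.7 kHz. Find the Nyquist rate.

104.2 kHz

Highest-frequency component: 52.1 kHz.
Nyquist rate = 2 × 52.1 kHz = 104.2 kHz.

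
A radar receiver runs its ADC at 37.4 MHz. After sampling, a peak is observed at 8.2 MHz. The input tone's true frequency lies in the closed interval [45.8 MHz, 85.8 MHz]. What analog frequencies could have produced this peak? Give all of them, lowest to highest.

Frequencies that alias to 8.2 MHz are k·fs ± 8.2 MHz for integer k ≥ 0.
k=0: 8.2 MHz.
k=1: 29.2 MHz, 45.6 MHz.
k=2: 66.6 MHz, 83 MHz.
k=3: 104 MHz, 120.4 MHz.
Within [45.8 MHz, 85.8 MHz]: 66.6 MHz, 83 MHz.

66.6 MHz, 83 MHz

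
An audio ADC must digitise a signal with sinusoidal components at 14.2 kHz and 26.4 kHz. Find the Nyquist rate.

52.8 kHz

Highest-frequency component: 26.4 kHz.
Nyquist rate = 2 × 26.4 kHz = 52.8 kHz.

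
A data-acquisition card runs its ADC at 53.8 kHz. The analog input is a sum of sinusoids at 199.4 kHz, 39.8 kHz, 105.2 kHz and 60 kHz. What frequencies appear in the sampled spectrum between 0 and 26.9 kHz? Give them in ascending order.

fs/2 = 26.9 kHz.
199.4 kHz mod fs = 38 kHz.
38 kHz > fs/2 = 26.9 kHz, folds to fs − 38 kHz = 15.8 kHz.
39.8 kHz > fs/2 = 26.9 kHz, folds to fs − 39.8 kHz = 14 kHz.
105.2 kHz mod fs = 51.4 kHz.
51.4 kHz > fs/2 = 26.9 kHz, folds to fs − 51.4 kHz = 2.4 kHz.
60 kHz mod fs = 6.2 kHz.
6.2 kHz ≤ fs/2 = 26.9 kHz, appears at 6.2 kHz.
Distinct values: {2.4 kHz, 6.2 kHz, 14 kHz, 15.8 kHz}.

2.4 kHz, 6.2 kHz, 14 kHz, 15.8 kHz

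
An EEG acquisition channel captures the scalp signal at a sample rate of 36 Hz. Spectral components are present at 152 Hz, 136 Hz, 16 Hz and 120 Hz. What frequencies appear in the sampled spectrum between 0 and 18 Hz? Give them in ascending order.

fs/2 = 18 Hz.
152 Hz mod fs = 8 Hz.
8 Hz ≤ fs/2 = 18 Hz, appears at 8 Hz.
136 Hz mod fs = 28 Hz.
28 Hz > fs/2 = 18 Hz, folds to fs − 28 Hz = 8 Hz.
16 Hz ≤ fs/2 = 18 Hz, passes unchanged.
120 Hz mod fs = 12 Hz.
12 Hz ≤ fs/2 = 18 Hz, appears at 12 Hz.
Distinct values: {8 Hz, 12 Hz, 16 Hz}.

8 Hz, 12 Hz, 16 Hz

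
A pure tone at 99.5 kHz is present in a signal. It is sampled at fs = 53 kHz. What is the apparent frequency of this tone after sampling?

6.5 kHz

99.5 kHz mod fs = 46.5 kHz.
46.5 kHz > fs/2 = 26.5 kHz, folds to fs − 46.5 kHz = 6.5 kHz.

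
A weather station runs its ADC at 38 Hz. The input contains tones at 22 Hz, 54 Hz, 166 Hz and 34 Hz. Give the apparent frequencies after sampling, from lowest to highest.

4 Hz, 14 Hz, 16 Hz

fs/2 = 19 Hz.
22 Hz > fs/2 = 19 Hz, folds to fs − 22 Hz = 16 Hz.
54 Hz mod fs = 16 Hz.
16 Hz ≤ fs/2 = 19 Hz, appears at 16 Hz.
166 Hz mod fs = 14 Hz.
14 Hz ≤ fs/2 = 19 Hz, appears at 14 Hz.
34 Hz > fs/2 = 19 Hz, folds to fs − 34 Hz = 4 Hz.
Distinct values: {4 Hz, 14 Hz, 16 Hz}.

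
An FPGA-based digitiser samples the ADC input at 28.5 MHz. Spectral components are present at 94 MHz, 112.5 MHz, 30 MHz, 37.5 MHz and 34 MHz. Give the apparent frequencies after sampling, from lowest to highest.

1.5 MHz, 5.5 MHz, 8.5 MHz, 9 MHz

fs/2 = 14.25 MHz.
94 MHz mod fs = 8.5 MHz.
8.5 MHz ≤ fs/2 = 14.25 MHz, appears at 8.5 MHz.
112.5 MHz mod fs = 27 MHz.
27 MHz > fs/2 = 14.25 MHz, folds to fs − 27 MHz = 1.5 MHz.
30 MHz mod fs = 1.5 MHz.
1.5 MHz ≤ fs/2 = 14.25 MHz, appears at 1.5 MHz.
37.5 MHz mod fs = 9 MHz.
9 MHz ≤ fs/2 = 14.25 MHz, appears at 9 MHz.
34 MHz mod fs = 5.5 MHz.
5.5 MHz ≤ fs/2 = 14.25 MHz, appears at 5.5 MHz.
Distinct values: {1.5 MHz, 5.5 MHz, 8.5 MHz, 9 MHz}.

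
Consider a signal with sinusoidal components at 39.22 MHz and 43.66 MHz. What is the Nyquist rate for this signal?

87.32 MHz

Highest-frequency component: 43.66 MHz.
Nyquist rate = 2 × 43.66 MHz = 87.32 MHz.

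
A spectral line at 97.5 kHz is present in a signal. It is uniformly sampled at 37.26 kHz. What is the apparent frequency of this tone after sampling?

14.28 kHz

97.5 kHz mod fs = 22.98 kHz.
22.98 kHz > fs/2 = 18.63 kHz, folds to fs − 22.98 kHz = 14.28 kHz.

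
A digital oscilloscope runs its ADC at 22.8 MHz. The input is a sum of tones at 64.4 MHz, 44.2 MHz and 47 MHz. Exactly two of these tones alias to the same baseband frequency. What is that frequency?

1.4 MHz

fs/2 = 11.4 MHz.
64.4 MHz mod fs = 18.8 MHz.
18.8 MHz > fs/2 = 11.4 MHz, folds to fs − 18.8 MHz = 4 MHz.
44.2 MHz mod fs = 21.4 MHz.
21.4 MHz > fs/2 = 11.4 MHz, folds to fs − 21.4 MHz = 1.4 MHz.
47 MHz mod fs = 1.4 MHz.
1.4 MHz ≤ fs/2 = 11.4 MHz, appears at 1.4 MHz.
44.2 MHz and 47 MHz both map to 1.4 MHz.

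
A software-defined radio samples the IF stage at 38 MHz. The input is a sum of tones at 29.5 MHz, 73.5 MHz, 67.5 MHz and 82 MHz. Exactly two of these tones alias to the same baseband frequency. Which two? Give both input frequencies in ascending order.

29.5 MHz, 67.5 MHz

fs/2 = 19 MHz.
29.5 MHz > fs/2 = 19 MHz, folds to fs − 29.5 MHz = 8.5 MHz.
73.5 MHz mod fs = 35.5 MHz.
35.5 MHz > fs/2 = 19 MHz, folds to fs − 35.5 MHz = 2.5 MHz.
67.5 MHz mod fs = 29.5 MHz.
29.5 MHz > fs/2 = 19 MHz, folds to fs − 29.5 MHz = 8.5 MHz.
82 MHz mod fs = 6 MHz.
6 MHz ≤ fs/2 = 19 MHz, appears at 6 MHz.
29.5 MHz and 67.5 MHz both map to 8.5 MHz.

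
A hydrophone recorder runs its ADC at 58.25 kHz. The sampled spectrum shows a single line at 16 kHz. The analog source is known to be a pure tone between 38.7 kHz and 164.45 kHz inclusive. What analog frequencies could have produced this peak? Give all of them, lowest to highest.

42.25 kHz, 74.25 kHz, 100.5 kHz, 132.5 kHz, 158.75 kHz

Frequencies that alias to 16 kHz are k·fs ± 16 kHz for integer k ≥ 0.
k=0: 16 kHz.
k=1: 42.25 kHz, 74.25 kHz.
k=2: 100.5 kHz, 132.5 kHz.
k=3: 158.75 kHz, 190.75 kHz.
k=4: 217 kHz, 249 kHz.
Within [38.7 kHz, 164.45 kHz]: 42.25 kHz, 74.25 kHz, 100.5 kHz, 132.5 kHz, 158.75 kHz.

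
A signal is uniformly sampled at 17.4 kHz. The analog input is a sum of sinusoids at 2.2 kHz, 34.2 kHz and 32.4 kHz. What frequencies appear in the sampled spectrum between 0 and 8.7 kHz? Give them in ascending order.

0.6 kHz, 2.2 kHz, 2.4 kHz

fs/2 = 8.7 kHz.
2.2 kHz ≤ fs/2 = 8.7 kHz, passes unchanged.
34.2 kHz mod fs = 16.8 kHz.
16.8 kHz > fs/2 = 8.7 kHz, folds to fs − 16.8 kHz = 0.6 kHz.
32.4 kHz mod fs = 15 kHz.
15 kHz > fs/2 = 8.7 kHz, folds to fs − 15 kHz = 2.4 kHz.
Distinct values: {0.6 kHz, 2.2 kHz, 2.4 kHz}.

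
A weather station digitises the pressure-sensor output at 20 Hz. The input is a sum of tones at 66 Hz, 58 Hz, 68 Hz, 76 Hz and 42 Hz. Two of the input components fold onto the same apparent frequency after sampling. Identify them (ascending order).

42 Hz, 58 Hz

fs/2 = 10 Hz.
66 Hz mod fs = 6 Hz.
6 Hz ≤ fs/2 = 10 Hz, appears at 6 Hz.
58 Hz mod fs = 18 Hz.
18 Hz > fs/2 = 10 Hz, folds to fs − 18 Hz = 2 Hz.
68 Hz mod fs = 8 Hz.
8 Hz ≤ fs/2 = 10 Hz, appears at 8 Hz.
76 Hz mod fs = 16 Hz.
16 Hz > fs/2 = 10 Hz, folds to fs − 16 Hz = 4 Hz.
42 Hz mod fs = 2 Hz.
2 Hz ≤ fs/2 = 10 Hz, appears at 2 Hz.
42 Hz and 58 Hz both map to 2 Hz.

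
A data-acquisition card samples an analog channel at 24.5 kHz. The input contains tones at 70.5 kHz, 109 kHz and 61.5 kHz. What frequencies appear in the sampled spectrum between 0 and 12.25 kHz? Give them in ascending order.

3 kHz, 11 kHz, 12 kHz

fs/2 = 12.25 kHz.
70.5 kHz mod fs = 21.5 kHz.
21.5 kHz > fs/2 = 12.25 kHz, folds to fs − 21.5 kHz = 3 kHz.
109 kHz mod fs = 11 kHz.
11 kHz ≤ fs/2 = 12.25 kHz, appears at 11 kHz.
61.5 kHz mod fs = 12.5 kHz.
12.5 kHz > fs/2 = 12.25 kHz, folds to fs − 12.5 kHz = 12 kHz.
Distinct values: {3 kHz, 11 kHz, 12 kHz}.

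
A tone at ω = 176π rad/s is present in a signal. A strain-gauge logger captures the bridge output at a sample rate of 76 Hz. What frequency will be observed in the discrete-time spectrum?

12 Hz

ω = 176π rad/s → f = ω/(2π) = 88 Hz.
88 Hz mod fs = 12 Hz.
12 Hz ≤ fs/2 = 38 Hz, appears at 12 Hz.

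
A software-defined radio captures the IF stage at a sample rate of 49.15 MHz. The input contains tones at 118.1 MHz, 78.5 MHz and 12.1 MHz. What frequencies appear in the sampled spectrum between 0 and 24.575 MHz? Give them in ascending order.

12.1 MHz, 19.8 MHz

fs/2 = 24.575 MHz.
118.1 MHz mod fs = 19.8 MHz.
19.8 MHz ≤ fs/2 = 24.575 MHz, appears at 19.8 MHz.
78.5 MHz mod fs = 29.35 MHz.
29.35 MHz > fs/2 = 24.575 MHz, folds to fs − 29.35 MHz = 19.8 MHz.
12.1 MHz ≤ fs/2 = 24.575 MHz, passes unchanged.
Distinct values: {12.1 MHz, 19.8 MHz}.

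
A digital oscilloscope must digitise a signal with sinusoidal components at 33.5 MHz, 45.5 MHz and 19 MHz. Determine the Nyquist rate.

91 MHz

Highest-frequency component: 45.5 MHz.
Nyquist rate = 2 × 45.5 MHz = 91 MHz.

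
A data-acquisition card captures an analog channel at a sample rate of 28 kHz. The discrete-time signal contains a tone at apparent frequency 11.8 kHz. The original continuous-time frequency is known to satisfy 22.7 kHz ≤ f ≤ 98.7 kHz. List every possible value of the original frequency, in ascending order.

39.8 kHz, 44.2 kHz, 67.8 kHz, 72.2 kHz, 95.8 kHz

Frequencies that alias to 11.8 kHz are k·fs ± 11.8 kHz for integer k ≥ 0.
k=0: 11.8 kHz.
k=1: 16.2 kHz, 39.8 kHz.
k=2: 44.2 kHz, 67.8 kHz.
k=3: 72.2 kHz, 95.8 kHz.
k=4: 100.2 kHz, 123.8 kHz.
Within [22.7 kHz, 98.7 kHz]: 39.8 kHz, 44.2 kHz, 67.8 kHz, 72.2 kHz, 95.8 kHz.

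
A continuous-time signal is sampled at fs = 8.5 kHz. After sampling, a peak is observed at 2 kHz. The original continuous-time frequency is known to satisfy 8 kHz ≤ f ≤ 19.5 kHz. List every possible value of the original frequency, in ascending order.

10.5 kHz, 15 kHz, 19 kHz

Frequencies that alias to 2 kHz are k·fs ± 2 kHz for integer k ≥ 0.
k=0: 2 kHz.
k=1: 6.5 kHz, 10.5 kHz.
k=2: 15 kHz, 19 kHz.
k=3: 23.5 kHz, 27.5 kHz.
Within [8 kHz, 19.5 kHz]: 10.5 kHz, 15 kHz, 19 kHz.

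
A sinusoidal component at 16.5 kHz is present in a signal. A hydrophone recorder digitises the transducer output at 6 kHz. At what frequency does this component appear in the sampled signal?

1.5 kHz

16.5 kHz mod fs = 4.5 kHz.
4.5 kHz > fs/2 = 3 kHz, folds to fs − 4.5 kHz = 1.5 kHz.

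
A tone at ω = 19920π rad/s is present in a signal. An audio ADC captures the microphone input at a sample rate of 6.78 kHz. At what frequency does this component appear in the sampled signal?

ω = 19920π rad/s → f = ω/(2π) = 9960 Hz = 9.96 kHz.
9.96 kHz mod fs = 3.18 kHz.
3.18 kHz ≤ fs/2 = 3.39 kHz, appears at 3.18 kHz.

3.18 kHz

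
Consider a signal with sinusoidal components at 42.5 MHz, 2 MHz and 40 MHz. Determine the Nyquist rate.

85 MHz

Highest-frequency component: 42.5 MHz.
Nyquist rate = 2 × 42.5 MHz = 85 MHz.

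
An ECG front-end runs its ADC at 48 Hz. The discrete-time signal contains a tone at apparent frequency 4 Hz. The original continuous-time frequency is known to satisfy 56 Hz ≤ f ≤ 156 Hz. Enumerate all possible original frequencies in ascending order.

92 Hz, 100 Hz, 140 Hz, 148 Hz

Frequencies that alias to 4 Hz are k·fs ± 4 Hz for integer k ≥ 0.
k=0: 4 Hz.
k=1: 44 Hz, 52 Hz.
k=2: 92 Hz, 100 Hz.
k=3: 140 Hz, 148 Hz.
k=4: 188 Hz, 196 Hz.
Within [56 Hz, 156 Hz]: 92 Hz, 100 Hz, 140 Hz, 148 Hz.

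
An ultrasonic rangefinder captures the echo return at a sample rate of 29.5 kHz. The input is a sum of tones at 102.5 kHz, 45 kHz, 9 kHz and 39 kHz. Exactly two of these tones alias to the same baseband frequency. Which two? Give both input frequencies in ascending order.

45 kHz, 102.5 kHz

fs/2 = 14.75 kHz.
102.5 kHz mod fs = 14 kHz.
14 kHz ≤ fs/2 = 14.75 kHz, appears at 14 kHz.
45 kHz mod fs = 15.5 kHz.
15.5 kHz > fs/2 = 14.75 kHz, folds to fs − 15.5 kHz = 14 kHz.
9 kHz ≤ fs/2 = 14.75 kHz, passes unchanged.
39 kHz mod fs = 9.5 kHz.
9.5 kHz ≤ fs/2 = 14.75 kHz, appears at 9.5 kHz.
45 kHz and 102.5 kHz both map to 14 kHz.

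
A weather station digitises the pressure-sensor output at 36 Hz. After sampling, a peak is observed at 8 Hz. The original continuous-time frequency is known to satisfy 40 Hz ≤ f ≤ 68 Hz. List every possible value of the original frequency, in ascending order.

Frequencies that alias to 8 Hz are k·fs ± 8 Hz for integer k ≥ 0.
k=0: 8 Hz.
k=1: 28 Hz, 44 Hz.
k=2: 64 Hz, 80 Hz.
k=3: 100 Hz, 116 Hz.
Within [40 Hz, 68 Hz]: 44 Hz, 64 Hz.

44 Hz, 64 Hz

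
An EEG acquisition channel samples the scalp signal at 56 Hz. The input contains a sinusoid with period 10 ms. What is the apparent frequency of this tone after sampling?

T = 10 ms → f = 1/T = 100 Hz.
100 Hz mod fs = 44 Hz.
44 Hz > fs/2 = 28 Hz, folds to fs − 44 Hz = 12 Hz.

12 Hz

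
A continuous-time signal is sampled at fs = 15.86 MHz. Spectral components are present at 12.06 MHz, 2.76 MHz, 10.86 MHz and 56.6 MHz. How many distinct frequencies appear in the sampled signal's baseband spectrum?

4

fs/2 = 7.93 MHz.
12.06 MHz > fs/2 = 7.93 MHz, folds to fs − 12.06 MHz = 3.8 MHz.
2.76 MHz ≤ fs/2 = 7.93 MHz, passes unchanged.
10.86 MHz > fs/2 = 7.93 MHz, folds to fs − 10.86 MHz = 5 MHz.
56.6 MHz mod fs = 9.02 MHz.
9.02 MHz > fs/2 = 7.93 MHz, folds to fs − 9.02 MHz = 6.84 MHz.
Distinct values: {2.76 MHz, 3.8 MHz, 5 MHz, 6.84 MHz} → 4.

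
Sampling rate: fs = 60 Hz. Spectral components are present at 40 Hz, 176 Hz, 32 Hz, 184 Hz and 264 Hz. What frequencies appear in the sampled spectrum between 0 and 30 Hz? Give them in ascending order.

4 Hz, 20 Hz, 24 Hz, 28 Hz

fs/2 = 30 Hz.
40 Hz > fs/2 = 30 Hz, folds to fs − 40 Hz = 20 Hz.
176 Hz mod fs = 56 Hz.
56 Hz > fs/2 = 30 Hz, folds to fs − 56 Hz = 4 Hz.
32 Hz > fs/2 = 30 Hz, folds to fs − 32 Hz = 28 Hz.
184 Hz mod fs = 4 Hz.
4 Hz ≤ fs/2 = 30 Hz, appears at 4 Hz.
264 Hz mod fs = 24 Hz.
24 Hz ≤ fs/2 = 30 Hz, appears at 24 Hz.
Distinct values: {4 Hz, 20 Hz, 24 Hz, 28 Hz}.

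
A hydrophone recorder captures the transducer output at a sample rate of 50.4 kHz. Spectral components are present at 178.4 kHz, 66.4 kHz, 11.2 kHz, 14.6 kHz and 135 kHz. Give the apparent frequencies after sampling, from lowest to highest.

11.2 kHz, 14.6 kHz, 16 kHz, 16.2 kHz, 23.2 kHz

fs/2 = 25.2 kHz.
178.4 kHz mod fs = 27.2 kHz.
27.2 kHz > fs/2 = 25.2 kHz, folds to fs − 27.2 kHz = 23.2 kHz.
66.4 kHz mod fs = 16 kHz.
16 kHz ≤ fs/2 = 25.2 kHz, appears at 16 kHz.
11.2 kHz ≤ fs/2 = 25.2 kHz, passes unchanged.
14.6 kHz ≤ fs/2 = 25.2 kHz, passes unchanged.
135 kHz mod fs = 34.2 kHz.
34.2 kHz > fs/2 = 25.2 kHz, folds to fs − 34.2 kHz = 16.2 kHz.
Distinct values: {11.2 kHz, 14.6 kHz, 16 kHz, 16.2 kHz, 23.2 kHz}.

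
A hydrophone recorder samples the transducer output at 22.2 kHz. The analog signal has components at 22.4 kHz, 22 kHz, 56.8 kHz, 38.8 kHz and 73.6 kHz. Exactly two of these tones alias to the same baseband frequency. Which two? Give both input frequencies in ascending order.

fs/2 = 11.1 kHz.
22.4 kHz mod fs = 0.2 kHz.
0.2 kHz ≤ fs/2 = 11.1 kHz, appears at 0.2 kHz.
22 kHz > fs/2 = 11.1 kHz, folds to fs − 22 kHz = 0.2 kHz.
56.8 kHz mod fs = 12.4 kHz.
12.4 kHz > fs/2 = 11.1 kHz, folds to fs − 12.4 kHz = 9.8 kHz.
38.8 kHz mod fs = 16.6 kHz.
16.6 kHz > fs/2 = 11.1 kHz, folds to fs − 16.6 kHz = 5.6 kHz.
73.6 kHz mod fs = 7 kHz.
7 kHz ≤ fs/2 = 11.1 kHz, appears at 7 kHz.
22 kHz and 22.4 kHz both map to 0.2 kHz.

22 kHz, 22.4 kHz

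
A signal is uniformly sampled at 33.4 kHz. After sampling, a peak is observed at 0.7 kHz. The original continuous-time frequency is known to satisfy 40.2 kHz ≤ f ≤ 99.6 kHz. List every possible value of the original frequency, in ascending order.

66.1 kHz, 67.5 kHz, 99.5 kHz

Frequencies that alias to 0.7 kHz are k·fs ± 0.7 kHz for integer k ≥ 0.
k=0: 0.7 kHz.
k=1: 32.7 kHz, 34.1 kHz.
k=2: 66.1 kHz, 67.5 kHz.
k=3: 99.5 kHz, 100.9 kHz.
k=4: 132.9 kHz, 134.3 kHz.
Within [40.2 kHz, 99.6 kHz]: 66.1 kHz, 67.5 kHz, 99.5 kHz.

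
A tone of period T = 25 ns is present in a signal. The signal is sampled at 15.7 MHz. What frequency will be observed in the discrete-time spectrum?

7.1 MHz

T = 25 ns → f = 1/T = 40 MHz.
40 MHz mod fs = 8.6 MHz.
8.6 MHz > fs/2 = 7.85 MHz, folds to fs − 8.6 MHz = 7.1 MHz.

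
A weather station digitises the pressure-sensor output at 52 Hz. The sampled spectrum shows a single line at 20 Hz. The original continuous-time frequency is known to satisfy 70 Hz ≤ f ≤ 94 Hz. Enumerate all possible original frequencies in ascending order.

Frequencies that alias to 20 Hz are k·fs ± 20 Hz for integer k ≥ 0.
k=0: 20 Hz.
k=1: 32 Hz, 72 Hz.
k=2: 84 Hz, 124 Hz.
k=3: 136 Hz, 176 Hz.
Within [70 Hz, 94 Hz]: 72 Hz, 84 Hz.

72 Hz, 84 Hz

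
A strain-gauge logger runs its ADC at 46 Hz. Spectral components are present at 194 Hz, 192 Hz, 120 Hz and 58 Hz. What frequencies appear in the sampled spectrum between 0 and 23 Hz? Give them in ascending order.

fs/2 = 23 Hz.
194 Hz mod fs = 10 Hz.
10 Hz ≤ fs/2 = 23 Hz, appears at 10 Hz.
192 Hz mod fs = 8 Hz.
8 Hz ≤ fs/2 = 23 Hz, appears at 8 Hz.
120 Hz mod fs = 28 Hz.
28 Hz > fs/2 = 23 Hz, folds to fs − 28 Hz = 18 Hz.
58 Hz mod fs = 12 Hz.
12 Hz ≤ fs/2 = 23 Hz, appears at 12 Hz.
Distinct values: {8 Hz, 10 Hz, 12 Hz, 18 Hz}.

8 Hz, 10 Hz, 12 Hz, 18 Hz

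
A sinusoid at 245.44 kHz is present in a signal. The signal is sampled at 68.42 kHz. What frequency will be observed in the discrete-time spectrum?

245.44 kHz mod fs = 40.18 kHz.
40.18 kHz > fs/2 = 34.21 kHz, folds to fs − 40.18 kHz = 28.24 kHz.

28.24 kHz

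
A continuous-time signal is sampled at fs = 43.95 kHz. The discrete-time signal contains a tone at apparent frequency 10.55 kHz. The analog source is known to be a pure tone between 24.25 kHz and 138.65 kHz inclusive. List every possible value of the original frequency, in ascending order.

33.4 kHz, 54.5 kHz, 77.35 kHz, 98.45 kHz, 121.3 kHz

Frequencies that alias to 10.55 kHz are k·fs ± 10.55 kHz for integer k ≥ 0.
k=0: 10.55 kHz.
k=1: 33.4 kHz, 54.5 kHz.
k=2: 77.35 kHz, 98.45 kHz.
k=3: 121.3 kHz, 142.4 kHz.
k=4: 165.25 kHz, 186.35 kHz.
Within [24.25 kHz, 138.65 kHz]: 33.4 kHz, 54.5 kHz, 77.35 kHz, 98.45 kHz, 121.3 kHz.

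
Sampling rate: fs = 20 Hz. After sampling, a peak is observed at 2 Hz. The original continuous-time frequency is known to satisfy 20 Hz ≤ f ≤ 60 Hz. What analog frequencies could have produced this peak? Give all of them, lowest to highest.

22 Hz, 38 Hz, 42 Hz, 58 Hz

Frequencies that alias to 2 Hz are k·fs ± 2 Hz for integer k ≥ 0.
k=0: 2 Hz.
k=1: 18 Hz, 22 Hz.
k=2: 38 Hz, 42 Hz.
k=3: 58 Hz, 62 Hz.
k=4: 78 Hz, 82 Hz.
Within [20 Hz, 60 Hz]: 22 Hz, 38 Hz, 42 Hz, 58 Hz.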